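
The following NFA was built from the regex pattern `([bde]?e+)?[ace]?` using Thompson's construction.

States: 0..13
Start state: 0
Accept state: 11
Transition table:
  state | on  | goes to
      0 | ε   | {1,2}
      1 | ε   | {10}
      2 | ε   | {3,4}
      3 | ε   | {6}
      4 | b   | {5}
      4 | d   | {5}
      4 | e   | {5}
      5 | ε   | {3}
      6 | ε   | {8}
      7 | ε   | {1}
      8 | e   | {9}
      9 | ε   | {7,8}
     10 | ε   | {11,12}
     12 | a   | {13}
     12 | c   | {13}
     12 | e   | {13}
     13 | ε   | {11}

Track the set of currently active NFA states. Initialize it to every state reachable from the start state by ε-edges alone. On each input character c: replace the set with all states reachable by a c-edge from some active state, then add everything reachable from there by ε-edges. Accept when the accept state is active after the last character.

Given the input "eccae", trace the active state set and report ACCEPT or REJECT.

start: ε-closure({0}) = {0,1,2,3,4,6,8,10,11,12}
'e' @ 1: {1,3,5,6,7,8,9,10,11,12,13}  [accepting]
'c' @ 2: {11,13}  [accepting]
'c' @ 3: {}  — dead — no transitions
rest 'ae' ignored (set empty)
end set {} — state 11 not in

Answer: REJECT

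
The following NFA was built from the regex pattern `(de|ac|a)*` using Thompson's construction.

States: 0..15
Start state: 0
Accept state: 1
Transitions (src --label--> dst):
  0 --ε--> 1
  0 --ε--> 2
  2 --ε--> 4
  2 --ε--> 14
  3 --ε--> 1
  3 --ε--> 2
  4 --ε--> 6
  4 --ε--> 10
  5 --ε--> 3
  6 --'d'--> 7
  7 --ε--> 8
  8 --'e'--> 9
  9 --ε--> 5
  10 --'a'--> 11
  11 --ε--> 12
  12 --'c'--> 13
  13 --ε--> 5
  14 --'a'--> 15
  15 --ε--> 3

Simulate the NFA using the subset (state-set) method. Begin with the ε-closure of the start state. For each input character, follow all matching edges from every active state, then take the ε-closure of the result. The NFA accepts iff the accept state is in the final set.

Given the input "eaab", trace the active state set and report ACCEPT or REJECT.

Answer: REJECT

Steps:
start: ε-closure({0}) = {0,1,2,4,6,10,14}
'e' @ 1: {}  — dead — no transitions
rest 'aab' ignored (set empty)
final: {}; accept 1 not in set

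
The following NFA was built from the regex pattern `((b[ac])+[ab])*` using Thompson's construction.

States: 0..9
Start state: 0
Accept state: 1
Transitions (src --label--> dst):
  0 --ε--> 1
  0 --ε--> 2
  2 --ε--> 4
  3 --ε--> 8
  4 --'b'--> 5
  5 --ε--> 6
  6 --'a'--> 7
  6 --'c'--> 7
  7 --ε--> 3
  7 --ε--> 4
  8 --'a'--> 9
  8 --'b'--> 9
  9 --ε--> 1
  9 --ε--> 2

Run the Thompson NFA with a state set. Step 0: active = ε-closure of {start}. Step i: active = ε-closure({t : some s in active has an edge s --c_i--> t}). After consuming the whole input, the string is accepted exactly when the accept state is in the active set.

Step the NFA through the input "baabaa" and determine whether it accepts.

Answer: ACCEPT

Derivation:
start: ε-closure({0}) = {0,1,2,4}
'b' @ 1: {5,6}
'a' @ 2: {3,4,7,8}
'a' @ 3: {1,2,4,9}  [accepting]
'b' @ 4: {5,6}
'a' @ 5: {3,4,7,8}
'a' @ 6: {1,2,4,9}  [accepting]
final: {1,2,4,9}; accept 1 in set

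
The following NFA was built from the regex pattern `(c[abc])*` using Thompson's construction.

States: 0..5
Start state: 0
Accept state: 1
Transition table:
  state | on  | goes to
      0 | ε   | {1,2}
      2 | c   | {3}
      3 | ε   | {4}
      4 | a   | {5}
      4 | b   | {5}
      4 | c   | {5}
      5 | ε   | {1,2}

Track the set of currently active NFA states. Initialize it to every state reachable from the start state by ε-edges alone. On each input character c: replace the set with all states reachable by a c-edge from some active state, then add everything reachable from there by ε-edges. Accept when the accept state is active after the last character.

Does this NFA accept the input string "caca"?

S₀ = ε-closure({0}) = {0,1,2}
'c' @ 1: {3,4}
'a' @ 2: {1,2,5}  ✓accept
'c' @ 3: {3,4}
'a' @ 4: {1,2,5}  ✓accept
after full input: {1,2,5}  (accept=1 in)

Answer: ACCEPT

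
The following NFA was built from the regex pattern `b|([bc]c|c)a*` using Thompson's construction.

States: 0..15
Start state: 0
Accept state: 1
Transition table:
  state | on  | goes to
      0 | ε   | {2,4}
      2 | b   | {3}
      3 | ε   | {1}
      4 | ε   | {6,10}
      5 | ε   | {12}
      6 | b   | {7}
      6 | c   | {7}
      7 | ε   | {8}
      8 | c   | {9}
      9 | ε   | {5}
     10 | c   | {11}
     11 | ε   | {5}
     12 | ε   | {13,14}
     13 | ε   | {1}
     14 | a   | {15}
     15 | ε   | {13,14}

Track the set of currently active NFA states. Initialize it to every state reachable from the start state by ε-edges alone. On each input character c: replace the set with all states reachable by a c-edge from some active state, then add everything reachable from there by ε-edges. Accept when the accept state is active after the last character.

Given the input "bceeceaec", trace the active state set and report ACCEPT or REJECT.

start: ε-closure({0}) = {0,2,4,6,10}
'b' @ 1: {1,3,7,8}  ✓accept
'c' @ 2: {1,5,9,12,13,14}  ✓accept
'e' @ 3: {}  — no active states
rest 'eceaec' ignored (set empty)
end set {} — state 1 not in

Answer: REJECT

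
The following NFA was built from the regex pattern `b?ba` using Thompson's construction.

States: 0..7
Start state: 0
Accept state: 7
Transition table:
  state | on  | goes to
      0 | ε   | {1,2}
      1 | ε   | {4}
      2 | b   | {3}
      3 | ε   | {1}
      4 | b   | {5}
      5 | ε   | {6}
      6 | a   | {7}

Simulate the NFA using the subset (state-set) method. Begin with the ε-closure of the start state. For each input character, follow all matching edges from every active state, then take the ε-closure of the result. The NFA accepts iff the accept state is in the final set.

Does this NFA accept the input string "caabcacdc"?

Answer: REJECT

Steps:
start: ε-closure({0}) = {0,1,2,4}
'c' @ 1: {}  — state set empty
rest 'aabcacdc' ignored (set empty)
final: {}; accept 7 not in set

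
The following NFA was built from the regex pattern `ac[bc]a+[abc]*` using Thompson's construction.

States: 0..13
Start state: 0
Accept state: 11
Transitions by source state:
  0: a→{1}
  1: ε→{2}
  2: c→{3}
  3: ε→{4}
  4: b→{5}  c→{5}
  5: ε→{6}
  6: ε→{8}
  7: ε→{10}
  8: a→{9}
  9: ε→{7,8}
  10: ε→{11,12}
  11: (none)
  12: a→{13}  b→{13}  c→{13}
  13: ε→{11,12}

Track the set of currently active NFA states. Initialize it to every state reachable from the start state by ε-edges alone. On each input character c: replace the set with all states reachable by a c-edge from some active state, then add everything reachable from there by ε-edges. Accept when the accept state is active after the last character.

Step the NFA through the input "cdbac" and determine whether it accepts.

start: ε-closure({0}) = {0}
'c' @ 1: {}  — state set empty
rest 'dbac' ignored (set empty)
after full input: {}  (accept=11 not in)

Answer: REJECT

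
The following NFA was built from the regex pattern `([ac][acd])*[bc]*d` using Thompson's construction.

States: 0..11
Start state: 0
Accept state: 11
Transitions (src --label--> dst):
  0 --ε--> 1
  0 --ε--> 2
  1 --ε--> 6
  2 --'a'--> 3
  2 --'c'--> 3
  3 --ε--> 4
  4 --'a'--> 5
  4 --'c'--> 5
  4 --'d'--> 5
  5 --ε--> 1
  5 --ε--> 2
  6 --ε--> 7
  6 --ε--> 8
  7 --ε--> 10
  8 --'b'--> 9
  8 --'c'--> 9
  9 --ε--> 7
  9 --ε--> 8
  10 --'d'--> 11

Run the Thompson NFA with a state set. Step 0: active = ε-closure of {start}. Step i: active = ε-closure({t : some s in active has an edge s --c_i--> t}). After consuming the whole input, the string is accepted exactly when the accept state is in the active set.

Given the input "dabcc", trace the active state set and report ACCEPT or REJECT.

Answer: REJECT

Steps:
initial (ε-close {0}): {0,1,2,6,7,8,10}
'd' @ 1: {11}  (accept∈set)
'a' @ 2: {}  — state set empty
rest 'bcc' ignored (set empty)
final: {}; accept 11 not in set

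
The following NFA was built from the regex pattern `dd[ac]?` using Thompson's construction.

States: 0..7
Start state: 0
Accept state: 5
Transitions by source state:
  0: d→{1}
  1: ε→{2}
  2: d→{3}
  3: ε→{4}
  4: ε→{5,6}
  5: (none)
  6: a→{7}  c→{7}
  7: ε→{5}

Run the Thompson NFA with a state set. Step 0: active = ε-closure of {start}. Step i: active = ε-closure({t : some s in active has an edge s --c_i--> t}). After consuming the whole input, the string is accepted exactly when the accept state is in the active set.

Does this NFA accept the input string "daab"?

S₀ = ε-closure({0}) = {0}
'd' @ 1: {1,2}
'a' @ 2: {}  — dead — no transitions
rest 'ab' ignored (set empty)
end set {} — state 5 not in

Answer: REJECT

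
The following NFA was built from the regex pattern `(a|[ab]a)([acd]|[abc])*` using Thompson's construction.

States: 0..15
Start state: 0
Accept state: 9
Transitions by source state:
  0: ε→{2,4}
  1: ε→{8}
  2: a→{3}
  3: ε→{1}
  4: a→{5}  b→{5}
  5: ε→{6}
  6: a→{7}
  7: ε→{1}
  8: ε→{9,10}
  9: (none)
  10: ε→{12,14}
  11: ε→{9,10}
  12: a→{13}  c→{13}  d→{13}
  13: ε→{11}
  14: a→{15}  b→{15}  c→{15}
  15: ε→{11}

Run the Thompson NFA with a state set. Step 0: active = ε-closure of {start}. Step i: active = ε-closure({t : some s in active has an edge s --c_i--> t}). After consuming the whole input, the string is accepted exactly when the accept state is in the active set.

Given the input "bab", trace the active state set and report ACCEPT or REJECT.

Answer: ACCEPT

Steps:
start: ε-closure({0}) = {0,2,4}
'b' @ 1: {5,6}
'a' @ 2: {1,7,8,9,10,12,14}  (accept∈set)
'b' @ 3: {9,10,11,12,14,15}  (accept∈set)
final: {9,10,11,12,14,15}; accept 9 in set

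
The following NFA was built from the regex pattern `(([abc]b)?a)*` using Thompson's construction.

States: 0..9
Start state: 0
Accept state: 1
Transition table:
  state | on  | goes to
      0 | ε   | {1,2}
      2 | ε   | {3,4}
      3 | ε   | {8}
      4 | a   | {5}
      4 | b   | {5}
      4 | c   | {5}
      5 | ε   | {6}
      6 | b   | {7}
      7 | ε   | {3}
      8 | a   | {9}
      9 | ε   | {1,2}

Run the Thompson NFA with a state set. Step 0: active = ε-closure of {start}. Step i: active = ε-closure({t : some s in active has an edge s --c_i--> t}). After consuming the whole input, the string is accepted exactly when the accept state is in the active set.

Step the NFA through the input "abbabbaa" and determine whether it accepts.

Answer: ACCEPT

Derivation:
start: ε-closure({0}) = {0,1,2,3,4,8}
'a' @ 1: {1,2,3,4,5,6,8,9}  ✓accept
'b' @ 2: {3,5,6,7,8}
'b' @ 3: {3,7,8}
'a' @ 4: {1,2,3,4,8,9}  ✓accept
'b' @ 5: {5,6}
'b' @ 6: {3,7,8}
'a' @ 7: {1,2,3,4,8,9}  ✓accept
'a' @ 8: {1,2,3,4,5,6,8,9}  ✓accept
end set {1,2,3,4,5,6,8,9} — state 1 in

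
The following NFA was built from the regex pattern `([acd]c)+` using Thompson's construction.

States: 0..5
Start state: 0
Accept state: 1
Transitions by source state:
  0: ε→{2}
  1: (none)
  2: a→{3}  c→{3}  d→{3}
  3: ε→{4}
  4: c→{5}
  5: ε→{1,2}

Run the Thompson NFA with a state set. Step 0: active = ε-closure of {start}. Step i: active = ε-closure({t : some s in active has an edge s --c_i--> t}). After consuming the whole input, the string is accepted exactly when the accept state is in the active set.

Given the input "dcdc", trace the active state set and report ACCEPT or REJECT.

initial (ε-close {0}): {0,2}
'd' @ 1: {3,4}
'c' @ 2: {1,2,5}  [accepting]
'd' @ 3: {3,4}
'c' @ 4: {1,2,5}  [accepting]
final: {1,2,5}; accept 1 in set

Answer: ACCEPT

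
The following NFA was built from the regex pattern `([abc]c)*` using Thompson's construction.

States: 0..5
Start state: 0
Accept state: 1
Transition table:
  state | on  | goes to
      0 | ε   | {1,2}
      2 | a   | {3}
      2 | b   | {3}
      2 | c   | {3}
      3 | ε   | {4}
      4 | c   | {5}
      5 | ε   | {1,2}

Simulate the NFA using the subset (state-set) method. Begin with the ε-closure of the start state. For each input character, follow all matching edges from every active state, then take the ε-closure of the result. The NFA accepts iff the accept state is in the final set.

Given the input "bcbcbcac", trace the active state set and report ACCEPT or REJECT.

S₀ = ε-closure({0}) = {0,1,2}
'b' @ 1: {3,4}
'c' @ 2: {1,2,5}  ✓accept
'b' @ 3: {3,4}
'c' @ 4: {1,2,5}  ✓accept
'b' @ 5: {3,4}
'c' @ 6: {1,2,5}  ✓accept
'a' @ 7: {3,4}
'c' @ 8: {1,2,5}  ✓accept
after full input: {1,2,5}  (accept=1 in)

Answer: ACCEPT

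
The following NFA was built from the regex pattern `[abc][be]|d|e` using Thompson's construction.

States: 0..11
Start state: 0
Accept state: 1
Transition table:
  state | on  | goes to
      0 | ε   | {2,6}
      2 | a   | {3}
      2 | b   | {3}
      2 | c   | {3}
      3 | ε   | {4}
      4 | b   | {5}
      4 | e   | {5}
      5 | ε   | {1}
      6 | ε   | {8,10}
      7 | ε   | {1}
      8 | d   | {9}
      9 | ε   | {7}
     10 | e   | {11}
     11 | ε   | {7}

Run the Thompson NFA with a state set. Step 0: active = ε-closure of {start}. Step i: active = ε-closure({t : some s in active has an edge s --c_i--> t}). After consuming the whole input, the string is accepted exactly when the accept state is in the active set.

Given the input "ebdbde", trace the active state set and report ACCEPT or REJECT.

Answer: REJECT

Trace:
initial (ε-close {0}): {0,2,6,8,10}
'e' @ 1: {1,7,11}  [accepting]
'b' @ 2: {}  — state set empty
rest 'dbde' ignored (set empty)
end set {} — state 1 not in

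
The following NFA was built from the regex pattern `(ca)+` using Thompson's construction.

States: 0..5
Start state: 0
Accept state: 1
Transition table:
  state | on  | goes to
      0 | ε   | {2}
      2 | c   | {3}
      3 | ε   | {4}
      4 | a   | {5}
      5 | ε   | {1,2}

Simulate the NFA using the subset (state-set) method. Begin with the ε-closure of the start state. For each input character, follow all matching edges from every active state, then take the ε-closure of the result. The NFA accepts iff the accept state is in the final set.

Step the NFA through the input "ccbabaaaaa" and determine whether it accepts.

S₀ = ε-closure({0}) = {0,2}
'c' @ 1: {3,4}
'c' @ 2: {}  — state set empty
rest 'babaaaaa' ignored (set empty)
after full input: {}  (accept=1 not in)

Answer: REJECT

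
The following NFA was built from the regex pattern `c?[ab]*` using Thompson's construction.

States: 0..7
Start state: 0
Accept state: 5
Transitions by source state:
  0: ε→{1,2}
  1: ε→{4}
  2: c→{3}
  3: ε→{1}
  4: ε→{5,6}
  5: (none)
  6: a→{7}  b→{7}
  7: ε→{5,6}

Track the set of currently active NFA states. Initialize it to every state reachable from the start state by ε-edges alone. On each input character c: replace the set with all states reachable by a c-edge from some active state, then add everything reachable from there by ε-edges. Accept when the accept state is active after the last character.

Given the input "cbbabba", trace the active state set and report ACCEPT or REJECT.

Answer: ACCEPT

Trace:
initial (ε-close {0}): {0,1,2,4,5,6}
'c' @ 1: {1,3,4,5,6}  [accepting]
'b' @ 2: {5,6,7}  [accepting]
'b' @ 3: {5,6,7}  [accepting]
'a' @ 4: {5,6,7}  [accepting]
'b' @ 5: {5,6,7}  [accepting]
'b' @ 6: {5,6,7}  [accepting]
'a' @ 7: {5,6,7}  [accepting]
after full input: {5,6,7}  (accept=5 in)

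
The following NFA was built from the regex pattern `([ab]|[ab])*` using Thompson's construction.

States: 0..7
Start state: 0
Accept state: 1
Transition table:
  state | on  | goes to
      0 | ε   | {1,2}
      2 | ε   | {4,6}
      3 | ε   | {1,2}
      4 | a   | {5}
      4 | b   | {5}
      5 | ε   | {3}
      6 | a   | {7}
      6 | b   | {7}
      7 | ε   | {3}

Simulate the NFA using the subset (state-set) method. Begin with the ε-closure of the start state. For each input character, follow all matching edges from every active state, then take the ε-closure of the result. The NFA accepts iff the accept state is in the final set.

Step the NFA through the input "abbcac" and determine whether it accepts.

Answer: REJECT

Trace:
start: ε-closure({0}) = {0,1,2,4,6}
'a' @ 1: {1,2,3,4,5,6,7}  (accept∈set)
'b' @ 2: {1,2,3,4,5,6,7}  (accept∈set)
'b' @ 3: {1,2,3,4,5,6,7}  (accept∈set)
'c' @ 4: {}  — no active states
rest 'ac' ignored (set empty)
end set {} — state 1 not in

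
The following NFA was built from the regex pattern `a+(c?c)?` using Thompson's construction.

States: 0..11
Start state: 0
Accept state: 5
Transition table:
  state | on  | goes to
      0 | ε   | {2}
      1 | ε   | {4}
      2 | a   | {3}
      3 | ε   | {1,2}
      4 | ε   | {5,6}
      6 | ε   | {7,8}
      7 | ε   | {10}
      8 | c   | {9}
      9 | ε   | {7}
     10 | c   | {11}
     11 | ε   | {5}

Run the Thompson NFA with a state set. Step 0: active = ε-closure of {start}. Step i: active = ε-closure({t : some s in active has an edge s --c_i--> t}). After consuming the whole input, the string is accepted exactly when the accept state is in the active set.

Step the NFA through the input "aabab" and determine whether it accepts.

S₀ = ε-closure({0}) = {0,2}
'a' @ 1: {1,2,3,4,5,6,7,8,10}  ✓accept
'a' @ 2: {1,2,3,4,5,6,7,8,10}  ✓accept
'b' @ 3: {}  — dead — no transitions
rest 'ab' ignored (set empty)
after full input: {}  (accept=5 not in)

Answer: REJECT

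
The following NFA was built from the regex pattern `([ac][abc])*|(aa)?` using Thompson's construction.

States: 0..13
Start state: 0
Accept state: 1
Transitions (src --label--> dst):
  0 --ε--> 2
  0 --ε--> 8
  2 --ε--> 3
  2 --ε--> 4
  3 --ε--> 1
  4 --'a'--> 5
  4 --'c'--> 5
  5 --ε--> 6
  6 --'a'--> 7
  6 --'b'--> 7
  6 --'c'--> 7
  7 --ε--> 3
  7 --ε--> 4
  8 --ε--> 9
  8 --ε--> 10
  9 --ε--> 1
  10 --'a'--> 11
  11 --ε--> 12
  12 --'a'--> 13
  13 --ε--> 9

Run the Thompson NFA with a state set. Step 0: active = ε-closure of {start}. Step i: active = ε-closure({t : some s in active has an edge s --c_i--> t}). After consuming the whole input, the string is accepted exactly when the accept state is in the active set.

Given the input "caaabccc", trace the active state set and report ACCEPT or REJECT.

S₀ = ε-closure({0}) = {0,1,2,3,4,8,9,10}
'c' @ 1: {5,6}
'a' @ 2: {1,3,4,7}  (accept∈set)
'a' @ 3: {5,6}
'a' @ 4: {1,3,4,7}  (accept∈set)
'b' @ 5: {}  — no active states
rest 'ccc' ignored (set empty)
end set {} — state 1 not in

Answer: REJECT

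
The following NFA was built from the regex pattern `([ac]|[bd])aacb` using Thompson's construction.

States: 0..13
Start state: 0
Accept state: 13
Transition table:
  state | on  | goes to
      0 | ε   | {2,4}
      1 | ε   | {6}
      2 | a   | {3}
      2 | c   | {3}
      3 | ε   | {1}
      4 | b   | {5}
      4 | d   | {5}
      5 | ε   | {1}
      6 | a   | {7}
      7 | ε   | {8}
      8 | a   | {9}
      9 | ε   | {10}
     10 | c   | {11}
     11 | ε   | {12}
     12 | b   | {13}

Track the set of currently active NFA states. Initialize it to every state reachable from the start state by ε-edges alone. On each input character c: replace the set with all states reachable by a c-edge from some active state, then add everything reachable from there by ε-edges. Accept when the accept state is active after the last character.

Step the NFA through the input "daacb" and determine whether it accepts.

Answer: ACCEPT

Trace:
start: ε-closure({0}) = {0,2,4}
'd' @ 1: {1,5,6}
'a' @ 2: {7,8}
'a' @ 3: {9,10}
'c' @ 4: {11,12}
'b' @ 5: {13}  (accept∈set)
final: {13}; accept 13 in set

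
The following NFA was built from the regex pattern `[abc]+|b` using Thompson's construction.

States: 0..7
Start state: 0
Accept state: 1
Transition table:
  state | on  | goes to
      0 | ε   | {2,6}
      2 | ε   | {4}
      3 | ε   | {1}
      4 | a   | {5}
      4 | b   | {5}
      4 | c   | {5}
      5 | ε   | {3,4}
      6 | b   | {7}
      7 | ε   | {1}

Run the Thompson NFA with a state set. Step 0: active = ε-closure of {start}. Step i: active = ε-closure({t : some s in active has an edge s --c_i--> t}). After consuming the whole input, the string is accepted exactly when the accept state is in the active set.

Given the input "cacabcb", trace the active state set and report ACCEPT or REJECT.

Answer: ACCEPT

Derivation:
start: ε-closure({0}) = {0,2,4,6}
'c' @ 1: {1,3,4,5}  ✓accept
'a' @ 2: {1,3,4,5}  ✓accept
'c' @ 3: {1,3,4,5}  ✓accept
'a' @ 4: {1,3,4,5}  ✓accept
'b' @ 5: {1,3,4,5}  ✓accept
'c' @ 6: {1,3,4,5}  ✓accept
'b' @ 7: {1,3,4,5}  ✓accept
final: {1,3,4,5}; accept 1 in set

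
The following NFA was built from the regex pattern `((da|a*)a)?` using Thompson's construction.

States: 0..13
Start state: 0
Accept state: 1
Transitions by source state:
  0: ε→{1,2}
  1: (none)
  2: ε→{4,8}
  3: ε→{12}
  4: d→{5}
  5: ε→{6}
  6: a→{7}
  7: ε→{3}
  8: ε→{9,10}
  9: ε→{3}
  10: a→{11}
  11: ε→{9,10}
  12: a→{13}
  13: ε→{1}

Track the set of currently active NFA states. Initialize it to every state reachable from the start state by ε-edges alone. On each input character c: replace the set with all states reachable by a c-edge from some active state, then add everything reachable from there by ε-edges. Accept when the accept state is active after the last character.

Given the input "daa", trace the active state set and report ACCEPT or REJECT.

S₀ = ε-closure({0}) = {0,1,2,3,4,8,9,10,12}
'd' @ 1: {5,6}
'a' @ 2: {3,7,12}
'a' @ 3: {1,13}  (accept∈set)
end set {1,13} — state 1 in

Answer: ACCEPT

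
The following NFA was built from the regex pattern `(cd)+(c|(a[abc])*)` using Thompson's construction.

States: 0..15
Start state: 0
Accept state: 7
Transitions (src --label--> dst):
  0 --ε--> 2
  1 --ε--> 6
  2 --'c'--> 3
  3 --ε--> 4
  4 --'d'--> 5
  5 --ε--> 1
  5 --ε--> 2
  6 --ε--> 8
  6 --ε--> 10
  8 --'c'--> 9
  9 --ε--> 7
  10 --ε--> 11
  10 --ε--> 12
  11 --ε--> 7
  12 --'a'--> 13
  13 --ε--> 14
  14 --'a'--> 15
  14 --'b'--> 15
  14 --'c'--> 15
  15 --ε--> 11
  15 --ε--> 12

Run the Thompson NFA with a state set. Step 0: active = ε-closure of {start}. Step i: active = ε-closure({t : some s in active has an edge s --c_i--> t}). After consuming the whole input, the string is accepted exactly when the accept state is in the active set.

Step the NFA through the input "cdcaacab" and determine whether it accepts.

Answer: REJECT

Trace:
start: ε-closure({0}) = {0,2}
'c' @ 1: {3,4}
'd' @ 2: {1,2,5,6,7,8,10,11,12}  (accept∈set)
'c' @ 3: {3,4,7,9}  (accept∈set)
'a' @ 4: {}  — no active states
rest 'acab' ignored (set empty)
end set {} — state 7 not in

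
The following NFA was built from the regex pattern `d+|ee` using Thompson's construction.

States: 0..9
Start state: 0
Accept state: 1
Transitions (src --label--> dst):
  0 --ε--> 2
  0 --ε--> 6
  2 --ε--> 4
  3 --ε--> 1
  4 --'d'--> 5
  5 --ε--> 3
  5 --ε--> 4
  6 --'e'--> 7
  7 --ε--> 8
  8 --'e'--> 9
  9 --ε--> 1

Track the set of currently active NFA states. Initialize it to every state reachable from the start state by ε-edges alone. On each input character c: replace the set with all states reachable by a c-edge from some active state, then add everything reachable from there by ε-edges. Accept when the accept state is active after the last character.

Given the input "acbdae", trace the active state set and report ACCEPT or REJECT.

Answer: REJECT

Trace:
S₀ = ε-closure({0}) = {0,2,4,6}
'a' @ 1: {}  — state set empty
rest 'cbdae' ignored (set empty)
end set {} — state 1 not in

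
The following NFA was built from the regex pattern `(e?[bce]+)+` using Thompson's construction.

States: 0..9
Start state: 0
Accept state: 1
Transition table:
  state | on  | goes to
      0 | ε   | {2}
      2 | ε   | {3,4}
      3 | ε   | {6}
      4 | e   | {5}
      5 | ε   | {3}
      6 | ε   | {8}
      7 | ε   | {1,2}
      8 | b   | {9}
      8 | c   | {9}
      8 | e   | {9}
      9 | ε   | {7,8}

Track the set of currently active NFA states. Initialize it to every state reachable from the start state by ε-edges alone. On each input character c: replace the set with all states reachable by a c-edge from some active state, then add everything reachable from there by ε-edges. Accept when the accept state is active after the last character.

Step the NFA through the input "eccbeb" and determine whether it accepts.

initial (ε-close {0}): {0,2,3,4,6,8}
'e' @ 1: {1,2,3,4,5,6,7,8,9}  (accept∈set)
'c' @ 2: {1,2,3,4,6,7,8,9}  (accept∈set)
'c' @ 3: {1,2,3,4,6,7,8,9}  (accept∈set)
'b' @ 4: {1,2,3,4,6,7,8,9}  (accept∈set)
'e' @ 5: {1,2,3,4,5,6,7,8,9}  (accept∈set)
'b' @ 6: {1,2,3,4,6,7,8,9}  (accept∈set)
final: {1,2,3,4,6,7,8,9}; accept 1 in set

Answer: ACCEPT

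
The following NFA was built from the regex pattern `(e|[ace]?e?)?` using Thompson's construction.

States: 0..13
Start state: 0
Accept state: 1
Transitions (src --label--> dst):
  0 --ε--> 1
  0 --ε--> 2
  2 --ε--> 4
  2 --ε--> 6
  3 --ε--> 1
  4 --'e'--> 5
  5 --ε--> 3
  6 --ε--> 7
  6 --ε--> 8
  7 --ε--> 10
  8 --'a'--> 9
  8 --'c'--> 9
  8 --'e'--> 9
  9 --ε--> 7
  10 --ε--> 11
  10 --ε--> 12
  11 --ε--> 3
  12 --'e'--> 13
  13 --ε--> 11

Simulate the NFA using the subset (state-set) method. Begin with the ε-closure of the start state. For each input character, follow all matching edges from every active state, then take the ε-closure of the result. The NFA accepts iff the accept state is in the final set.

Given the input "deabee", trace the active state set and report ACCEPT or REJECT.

Answer: REJECT

Steps:
S₀ = ε-closure({0}) = {0,1,2,3,4,6,7,8,10,11,12}
'd' @ 1: {}  — dead — no transitions
rest 'eabee' ignored (set empty)
final: {}; accept 1 not in set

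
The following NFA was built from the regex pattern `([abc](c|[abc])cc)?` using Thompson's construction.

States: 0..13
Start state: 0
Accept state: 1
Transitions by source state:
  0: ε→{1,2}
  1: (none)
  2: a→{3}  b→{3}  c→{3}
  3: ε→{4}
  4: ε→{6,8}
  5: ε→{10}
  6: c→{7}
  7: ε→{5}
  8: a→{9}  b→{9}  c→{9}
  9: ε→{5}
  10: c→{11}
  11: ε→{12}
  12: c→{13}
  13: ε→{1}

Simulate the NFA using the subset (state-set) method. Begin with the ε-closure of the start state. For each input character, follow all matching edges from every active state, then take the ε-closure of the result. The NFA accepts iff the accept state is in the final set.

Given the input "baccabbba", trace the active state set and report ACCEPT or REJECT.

S₀ = ε-closure({0}) = {0,1,2}
'b' @ 1: {3,4,6,8}
'a' @ 2: {5,9,10}
'c' @ 3: {11,12}
'c' @ 4: {1,13}  (accept∈set)
'a' @ 5: {}  — state set empty
rest 'bbba' ignored (set empty)
final: {}; accept 1 not in set

Answer: REJECT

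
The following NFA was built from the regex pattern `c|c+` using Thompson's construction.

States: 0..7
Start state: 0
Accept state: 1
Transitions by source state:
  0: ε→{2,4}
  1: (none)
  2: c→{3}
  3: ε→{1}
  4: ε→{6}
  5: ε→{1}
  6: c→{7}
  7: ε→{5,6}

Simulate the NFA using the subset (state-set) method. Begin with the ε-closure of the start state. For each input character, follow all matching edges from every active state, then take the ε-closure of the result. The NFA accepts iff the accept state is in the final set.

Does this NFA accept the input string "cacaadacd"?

start: ε-closure({0}) = {0,2,4,6}
'c' @ 1: {1,3,5,6,7}  ✓accept
'a' @ 2: {}  — dead — no transitions
rest 'caadacd' ignored (set empty)
final: {}; accept 1 not in set

Answer: REJECT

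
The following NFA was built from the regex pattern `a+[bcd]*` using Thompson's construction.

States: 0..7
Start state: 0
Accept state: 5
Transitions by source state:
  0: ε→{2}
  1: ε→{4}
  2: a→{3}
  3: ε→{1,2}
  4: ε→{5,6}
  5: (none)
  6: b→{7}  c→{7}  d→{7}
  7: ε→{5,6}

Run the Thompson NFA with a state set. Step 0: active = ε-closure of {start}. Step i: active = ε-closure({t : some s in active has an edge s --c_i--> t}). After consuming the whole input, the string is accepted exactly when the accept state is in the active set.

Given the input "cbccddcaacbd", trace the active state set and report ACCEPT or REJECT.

start: ε-closure({0}) = {0,2}
'c' @ 1: {}  — no active states
rest 'bccddcaacbd' ignored (set empty)
end set {} — state 5 not in

Answer: REJECT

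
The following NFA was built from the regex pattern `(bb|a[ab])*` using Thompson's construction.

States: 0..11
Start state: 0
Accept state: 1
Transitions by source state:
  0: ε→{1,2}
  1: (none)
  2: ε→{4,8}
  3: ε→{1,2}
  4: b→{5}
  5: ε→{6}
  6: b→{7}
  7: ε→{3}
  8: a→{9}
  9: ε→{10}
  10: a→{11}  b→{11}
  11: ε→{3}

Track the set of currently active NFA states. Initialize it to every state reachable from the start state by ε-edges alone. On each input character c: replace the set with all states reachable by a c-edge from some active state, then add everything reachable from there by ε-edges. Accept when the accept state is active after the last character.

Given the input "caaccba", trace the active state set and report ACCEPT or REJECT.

start: ε-closure({0}) = {0,1,2,4,8}
'c' @ 1: {}  — dead — no transitions
rest 'aaccba' ignored (set empty)
end set {} — state 1 not in

Answer: REJECT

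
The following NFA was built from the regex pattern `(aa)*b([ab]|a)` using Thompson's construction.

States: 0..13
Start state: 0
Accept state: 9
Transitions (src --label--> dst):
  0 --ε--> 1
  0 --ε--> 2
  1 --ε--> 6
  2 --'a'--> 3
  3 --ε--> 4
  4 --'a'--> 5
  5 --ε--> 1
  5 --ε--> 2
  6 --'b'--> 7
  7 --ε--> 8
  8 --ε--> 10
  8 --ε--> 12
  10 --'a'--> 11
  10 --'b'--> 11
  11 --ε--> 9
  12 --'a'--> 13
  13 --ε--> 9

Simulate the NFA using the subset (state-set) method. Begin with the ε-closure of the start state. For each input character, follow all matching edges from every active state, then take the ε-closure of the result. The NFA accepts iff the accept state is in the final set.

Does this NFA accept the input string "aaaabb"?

S₀ = ε-closure({0}) = {0,1,2,6}
'a' @ 1: {3,4}
'a' @ 2: {1,2,5,6}
'a' @ 3: {3,4}
'a' @ 4: {1,2,5,6}
'b' @ 5: {7,8,10,12}
'b' @ 6: {9,11}  (accept∈set)
end set {9,11} — state 9 in

Answer: ACCEPT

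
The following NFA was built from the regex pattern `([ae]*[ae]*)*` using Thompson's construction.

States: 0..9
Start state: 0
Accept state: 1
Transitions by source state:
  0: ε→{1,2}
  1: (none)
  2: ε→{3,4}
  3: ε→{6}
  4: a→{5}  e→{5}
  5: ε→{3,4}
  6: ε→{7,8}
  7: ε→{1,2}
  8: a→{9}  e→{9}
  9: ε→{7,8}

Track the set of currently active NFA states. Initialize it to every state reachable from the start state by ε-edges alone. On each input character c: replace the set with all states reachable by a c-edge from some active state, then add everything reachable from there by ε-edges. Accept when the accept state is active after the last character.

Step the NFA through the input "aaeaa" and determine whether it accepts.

Answer: ACCEPT

Trace:
start: ε-closure({0}) = {0,1,2,3,4,6,7,8}
'a' @ 1: {1,2,3,4,5,6,7,8,9}  ✓accept
'a' @ 2: {1,2,3,4,5,6,7,8,9}  ✓accept
'e' @ 3: {1,2,3,4,5,6,7,8,9}  ✓accept
'a' @ 4: {1,2,3,4,5,6,7,8,9}  ✓accept
'a' @ 5: {1,2,3,4,5,6,7,8,9}  ✓accept
after full input: {1,2,3,4,5,6,7,8,9}  (accept=1 in)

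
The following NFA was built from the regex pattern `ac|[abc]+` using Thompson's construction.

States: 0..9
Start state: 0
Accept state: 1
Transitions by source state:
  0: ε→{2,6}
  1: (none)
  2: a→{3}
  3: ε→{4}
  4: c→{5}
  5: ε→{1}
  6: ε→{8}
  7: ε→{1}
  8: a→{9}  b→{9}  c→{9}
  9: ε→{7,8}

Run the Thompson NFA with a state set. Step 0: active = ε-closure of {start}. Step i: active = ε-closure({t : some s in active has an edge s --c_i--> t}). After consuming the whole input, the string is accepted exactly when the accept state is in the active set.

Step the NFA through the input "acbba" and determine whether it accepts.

S₀ = ε-closure({0}) = {0,2,6,8}
'a' @ 1: {1,3,4,7,8,9}  ✓accept
'c' @ 2: {1,5,7,8,9}  ✓accept
'b' @ 3: {1,7,8,9}  ✓accept
'b' @ 4: {1,7,8,9}  ✓accept
'a' @ 5: {1,7,8,9}  ✓accept
end set {1,7,8,9} — state 1 in

Answer: ACCEPT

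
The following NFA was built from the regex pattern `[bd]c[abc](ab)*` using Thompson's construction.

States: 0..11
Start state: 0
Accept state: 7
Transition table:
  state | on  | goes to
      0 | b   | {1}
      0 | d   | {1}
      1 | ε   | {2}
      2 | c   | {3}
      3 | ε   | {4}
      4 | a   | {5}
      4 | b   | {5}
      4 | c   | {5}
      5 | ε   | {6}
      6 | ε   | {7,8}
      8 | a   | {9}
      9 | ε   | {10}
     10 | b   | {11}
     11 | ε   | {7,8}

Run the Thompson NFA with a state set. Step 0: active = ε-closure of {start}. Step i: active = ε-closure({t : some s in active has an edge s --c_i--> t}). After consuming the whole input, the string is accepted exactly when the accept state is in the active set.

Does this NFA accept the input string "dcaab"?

Answer: ACCEPT

Steps:
initial (ε-close {0}): {0}
'd' @ 1: {1,2}
'c' @ 2: {3,4}
'a' @ 3: {5,6,7,8}  (accept∈set)
'a' @ 4: {9,10}
'b' @ 5: {7,8,11}  (accept∈set)
end set {7,8,11} — state 7 in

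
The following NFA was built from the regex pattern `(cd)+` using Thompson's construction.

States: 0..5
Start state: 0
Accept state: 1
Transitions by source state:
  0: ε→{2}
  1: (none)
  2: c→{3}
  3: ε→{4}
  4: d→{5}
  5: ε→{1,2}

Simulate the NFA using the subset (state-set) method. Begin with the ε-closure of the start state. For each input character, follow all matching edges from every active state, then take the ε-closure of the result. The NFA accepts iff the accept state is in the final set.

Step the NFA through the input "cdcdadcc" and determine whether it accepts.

Answer: REJECT

Steps:
initial (ε-close {0}): {0,2}
'c' @ 1: {3,4}
'd' @ 2: {1,2,5}  [accepting]
'c' @ 3: {3,4}
'd' @ 4: {1,2,5}  [accepting]
'a' @ 5: {}  — no active states
rest 'dcc' ignored (set empty)
after full input: {}  (accept=1 not in)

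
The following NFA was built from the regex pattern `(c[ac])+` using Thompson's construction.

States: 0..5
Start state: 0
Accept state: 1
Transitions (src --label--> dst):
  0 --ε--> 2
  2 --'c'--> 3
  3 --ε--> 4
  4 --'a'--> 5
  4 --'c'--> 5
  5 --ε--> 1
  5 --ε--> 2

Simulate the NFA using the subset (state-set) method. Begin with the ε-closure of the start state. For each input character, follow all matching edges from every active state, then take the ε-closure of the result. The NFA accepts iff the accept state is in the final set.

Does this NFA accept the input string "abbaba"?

initial (ε-close {0}): {0,2}
'a' @ 1: {}  — no active states
rest 'bbaba' ignored (set empty)
final: {}; accept 1 not in set

Answer: REJECT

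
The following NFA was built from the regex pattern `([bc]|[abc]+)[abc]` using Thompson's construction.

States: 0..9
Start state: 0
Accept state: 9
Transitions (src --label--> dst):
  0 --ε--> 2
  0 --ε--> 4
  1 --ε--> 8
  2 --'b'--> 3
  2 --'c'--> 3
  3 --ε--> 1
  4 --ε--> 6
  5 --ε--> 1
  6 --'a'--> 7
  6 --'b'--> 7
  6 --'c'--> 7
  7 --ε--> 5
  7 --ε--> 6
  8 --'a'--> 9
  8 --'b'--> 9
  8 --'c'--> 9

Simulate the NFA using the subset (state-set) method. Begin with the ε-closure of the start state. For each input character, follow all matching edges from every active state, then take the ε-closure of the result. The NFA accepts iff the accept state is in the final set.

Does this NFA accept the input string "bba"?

Answer: ACCEPT

Steps:
start: ε-closure({0}) = {0,2,4,6}
'b' @ 1: {1,3,5,6,7,8}
'b' @ 2: {1,5,6,7,8,9}  ✓accept
'a' @ 3: {1,5,6,7,8,9}  ✓accept
after full input: {1,5,6,7,8,9}  (accept=9 in)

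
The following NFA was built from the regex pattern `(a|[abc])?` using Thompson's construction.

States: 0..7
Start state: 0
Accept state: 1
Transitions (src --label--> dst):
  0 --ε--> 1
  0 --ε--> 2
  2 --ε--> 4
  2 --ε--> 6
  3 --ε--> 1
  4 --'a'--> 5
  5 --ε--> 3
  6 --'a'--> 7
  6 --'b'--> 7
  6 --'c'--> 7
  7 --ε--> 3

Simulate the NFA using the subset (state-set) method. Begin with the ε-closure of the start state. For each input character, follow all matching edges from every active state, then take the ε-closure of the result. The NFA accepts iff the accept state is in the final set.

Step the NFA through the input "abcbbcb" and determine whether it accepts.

start: ε-closure({0}) = {0,1,2,4,6}
'a' @ 1: {1,3,5,7}  (accept∈set)
'b' @ 2: {}  — dead — no transitions
rest 'cbbcb' ignored (set empty)
final: {}; accept 1 not in set

Answer: REJECT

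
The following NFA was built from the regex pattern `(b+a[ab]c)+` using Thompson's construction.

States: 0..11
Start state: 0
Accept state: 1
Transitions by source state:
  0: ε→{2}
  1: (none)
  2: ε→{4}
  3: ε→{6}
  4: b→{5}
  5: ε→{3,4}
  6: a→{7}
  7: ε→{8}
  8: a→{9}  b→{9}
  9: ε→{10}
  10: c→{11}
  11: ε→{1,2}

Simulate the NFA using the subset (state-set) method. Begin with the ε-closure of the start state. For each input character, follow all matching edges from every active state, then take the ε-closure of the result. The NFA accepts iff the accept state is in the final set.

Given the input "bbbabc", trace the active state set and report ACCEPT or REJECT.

Answer: ACCEPT

Trace:
start: ε-closure({0}) = {0,2,4}
'b' @ 1: {3,4,5,6}
'b' @ 2: {3,4,5,6}
'b' @ 3: {3,4,5,6}
'a' @ 4: {7,8}
'b' @ 5: {9,10}
'c' @ 6: {1,2,4,11}  ✓accept
end set {1,2,4,11} — state 1 in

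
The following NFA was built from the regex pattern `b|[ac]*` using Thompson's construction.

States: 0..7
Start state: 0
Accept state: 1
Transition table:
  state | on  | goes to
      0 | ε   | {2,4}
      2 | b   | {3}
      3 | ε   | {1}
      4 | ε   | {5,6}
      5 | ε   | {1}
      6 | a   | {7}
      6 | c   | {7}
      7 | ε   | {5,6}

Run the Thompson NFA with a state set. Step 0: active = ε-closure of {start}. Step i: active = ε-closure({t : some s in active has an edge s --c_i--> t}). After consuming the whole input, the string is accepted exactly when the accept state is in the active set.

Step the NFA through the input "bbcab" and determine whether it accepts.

initial (ε-close {0}): {0,1,2,4,5,6}
'b' @ 1: {1,3}  [accepting]
'b' @ 2: {}  — dead — no transitions
rest 'cab' ignored (set empty)
final: {}; accept 1 not in set

Answer: REJECT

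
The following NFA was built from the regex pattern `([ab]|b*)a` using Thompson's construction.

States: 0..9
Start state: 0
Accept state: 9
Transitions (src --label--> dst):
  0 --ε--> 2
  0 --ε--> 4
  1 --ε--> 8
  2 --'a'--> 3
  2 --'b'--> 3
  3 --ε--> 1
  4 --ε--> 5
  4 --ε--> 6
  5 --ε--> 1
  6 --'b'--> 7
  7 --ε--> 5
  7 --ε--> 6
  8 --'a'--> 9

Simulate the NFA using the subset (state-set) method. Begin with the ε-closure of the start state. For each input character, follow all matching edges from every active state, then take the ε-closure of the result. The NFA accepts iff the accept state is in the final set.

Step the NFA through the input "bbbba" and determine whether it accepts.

initial (ε-close {0}): {0,1,2,4,5,6,8}
'b' @ 1: {1,3,5,6,7,8}
'b' @ 2: {1,5,6,7,8}
'b' @ 3: {1,5,6,7,8}
'b' @ 4: {1,5,6,7,8}
'a' @ 5: {9}  [accepting]
final: {9}; accept 9 in set

Answer: ACCEPT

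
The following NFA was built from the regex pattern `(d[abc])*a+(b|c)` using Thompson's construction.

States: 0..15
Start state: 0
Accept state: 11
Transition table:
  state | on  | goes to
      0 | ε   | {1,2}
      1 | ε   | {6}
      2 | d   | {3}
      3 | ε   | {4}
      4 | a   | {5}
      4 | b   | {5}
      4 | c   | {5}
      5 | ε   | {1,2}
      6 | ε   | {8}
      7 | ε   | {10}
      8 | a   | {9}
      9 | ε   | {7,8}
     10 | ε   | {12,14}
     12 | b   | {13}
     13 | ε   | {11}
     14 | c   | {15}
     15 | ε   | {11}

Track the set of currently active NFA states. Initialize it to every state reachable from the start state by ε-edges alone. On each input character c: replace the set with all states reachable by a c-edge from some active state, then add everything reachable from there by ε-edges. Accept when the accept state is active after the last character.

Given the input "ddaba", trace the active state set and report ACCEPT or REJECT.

start: ε-closure({0}) = {0,1,2,6,8}
'd' @ 1: {3,4}
'd' @ 2: {}  — state set empty
rest 'aba' ignored (set empty)
final: {}; accept 11 not in set

Answer: REJECT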